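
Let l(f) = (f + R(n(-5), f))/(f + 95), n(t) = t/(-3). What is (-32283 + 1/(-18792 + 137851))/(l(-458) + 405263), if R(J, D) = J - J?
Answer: -1395220155648/17514879857693 ≈ -0.079659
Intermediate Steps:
n(t) = -t/3 (n(t) = t*(-1/3) = -t/3)
R(J, D) = 0
l(f) = f/(95 + f) (l(f) = (f + 0)/(f + 95) = f/(95 + f))
(-32283 + 1/(-18792 + 137851))/(l(-458) + 405263) = (-32283 + 1/(-18792 + 137851))/(-458/(95 - 458) + 405263) = (-32283 + 1/119059)/(-458/(-363) + 405263) = (-32283 + 1/119059)/(-458*(-1/363) + 405263) = -3843581696/(119059*(458/363 + 405263)) = -3843581696/(119059*147110927/363) = -3843581696/119059*363/147110927 = -1395220155648/17514879857693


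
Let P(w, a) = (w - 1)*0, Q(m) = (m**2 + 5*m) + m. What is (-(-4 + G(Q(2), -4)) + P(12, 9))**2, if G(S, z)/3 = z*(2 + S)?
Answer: 48400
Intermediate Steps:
Q(m) = m**2 + 6*m
G(S, z) = 3*z*(2 + S) (G(S, z) = 3*(z*(2 + S)) = 3*z*(2 + S))
P(w, a) = 0 (P(w, a) = (-1 + w)*0 = 0)
(-(-4 + G(Q(2), -4)) + P(12, 9))**2 = (-(-4 + 3*(-4)*(2 + 2*(6 + 2))) + 0)**2 = (-(-4 + 3*(-4)*(2 + 2*8)) + 0)**2 = (-(-4 + 3*(-4)*(2 + 16)) + 0)**2 = (-(-4 + 3*(-4)*18) + 0)**2 = (-(-4 - 216) + 0)**2 = (-1*(-220) + 0)**2 = (220 + 0)**2 = 220**2 = 48400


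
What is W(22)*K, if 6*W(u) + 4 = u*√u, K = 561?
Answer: -374 + 2057*√22 ≈ 9274.2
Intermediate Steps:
W(u) = -⅔ + u^(3/2)/6 (W(u) = -⅔ + (u*√u)/6 = -⅔ + u^(3/2)/6)
W(22)*K = (-⅔ + 22^(3/2)/6)*561 = (-⅔ + (22*√22)/6)*561 = (-⅔ + 11*√22/3)*561 = -374 + 2057*√22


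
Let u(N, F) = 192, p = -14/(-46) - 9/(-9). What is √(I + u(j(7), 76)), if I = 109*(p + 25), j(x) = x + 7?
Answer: √1618303/23 ≈ 55.310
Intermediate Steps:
p = 30/23 (p = -14*(-1/46) - 9*(-⅑) = 7/23 + 1 = 30/23 ≈ 1.3043)
j(x) = 7 + x
I = 65945/23 (I = 109*(30/23 + 25) = 109*(605/23) = 65945/23 ≈ 2867.2)
√(I + u(j(7), 76)) = √(65945/23 + 192) = √(70361/23) = √1618303/23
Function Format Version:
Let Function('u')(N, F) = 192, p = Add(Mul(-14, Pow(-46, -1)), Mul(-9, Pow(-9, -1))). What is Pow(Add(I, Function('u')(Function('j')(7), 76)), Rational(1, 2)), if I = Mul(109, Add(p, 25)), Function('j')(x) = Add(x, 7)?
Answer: Mul(Rational(1, 23), Pow(1618303, Rational(1, 2))) ≈ 55.310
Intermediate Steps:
p = Rational(30, 23) (p = Add(Mul(-14, Rational(-1, 46)), Mul(-9, Rational(-1, 9))) = Add(Rational(7, 23), 1) = Rational(30, 23) ≈ 1.3043)
Function('j')(x) = Add(7, x)
I = Rational(65945, 23) (I = Mul(109, Add(Rational(30, 23), 25)) = Mul(109, Rational(605, 23)) = Rational(65945, 23) ≈ 2867.2)
Pow(Add(I, Function('u')(Function('j')(7), 76)), Rational(1, 2)) = Pow(Add(Rational(65945, 23), 192), Rational(1, 2)) = Pow(Rational(70361, 23), Rational(1, 2)) = Mul(Rational(1, 23), Pow(1618303, Rational(1, 2)))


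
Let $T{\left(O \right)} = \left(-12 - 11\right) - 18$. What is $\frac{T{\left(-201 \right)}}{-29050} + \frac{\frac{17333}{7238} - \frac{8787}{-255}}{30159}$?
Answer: $\frac{10138614698}{3850104725775} \approx 0.0026333$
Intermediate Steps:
$T{\left(O \right)} = -41$ ($T{\left(O \right)} = -23 - 18 = -41$)
$\frac{T{\left(-201 \right)}}{-29050} + \frac{\frac{17333}{7238} - \frac{8787}{-255}}{30159} = - \frac{41}{-29050} + \frac{\frac{17333}{7238} - \frac{8787}{-255}}{30159} = \left(-41\right) \left(- \frac{1}{29050}\right) + \left(17333 \cdot \frac{1}{7238} - - \frac{2929}{85}\right) \frac{1}{30159} = \frac{41}{29050} + \left(\frac{17333}{7238} + \frac{2929}{85}\right) \frac{1}{30159} = \frac{41}{29050} + \frac{22673407}{615230} \cdot \frac{1}{30159} = \frac{41}{29050} + \frac{22673407}{18554721570} = \frac{10138614698}{3850104725775}$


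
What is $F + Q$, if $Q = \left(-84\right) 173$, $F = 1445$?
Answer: $-13087$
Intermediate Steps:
$Q = -14532$
$F + Q = 1445 - 14532 = -13087$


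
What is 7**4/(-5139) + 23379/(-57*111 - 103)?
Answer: -135583111/33043770 ≈ -4.1031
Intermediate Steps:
7**4/(-5139) + 23379/(-57*111 - 103) = 2401*(-1/5139) + 23379/(-6327 - 103) = -2401/5139 + 23379/(-6430) = -2401/5139 + 23379*(-1/6430) = -2401/5139 - 23379/6430 = -135583111/33043770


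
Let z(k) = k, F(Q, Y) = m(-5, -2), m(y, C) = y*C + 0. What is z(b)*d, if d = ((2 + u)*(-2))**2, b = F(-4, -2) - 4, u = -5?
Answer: 216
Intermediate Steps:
m(y, C) = C*y (m(y, C) = C*y + 0 = C*y)
F(Q, Y) = 10 (F(Q, Y) = -2*(-5) = 10)
b = 6 (b = 10 - 4 = 6)
d = 36 (d = ((2 - 5)*(-2))**2 = (-3*(-2))**2 = 6**2 = 36)
z(b)*d = 6*36 = 216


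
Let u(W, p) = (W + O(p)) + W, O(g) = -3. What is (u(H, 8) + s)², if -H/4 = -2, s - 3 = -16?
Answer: 0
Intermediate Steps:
s = -13 (s = 3 - 16 = -13)
H = 8 (H = -4*(-2) = 8)
u(W, p) = -3 + 2*W (u(W, p) = (W - 3) + W = (-3 + W) + W = -3 + 2*W)
(u(H, 8) + s)² = ((-3 + 2*8) - 13)² = ((-3 + 16) - 13)² = (13 - 13)² = 0² = 0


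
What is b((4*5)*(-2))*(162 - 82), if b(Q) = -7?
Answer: -560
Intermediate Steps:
b((4*5)*(-2))*(162 - 82) = -7*(162 - 82) = -7*80 = -560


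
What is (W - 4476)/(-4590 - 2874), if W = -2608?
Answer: 1771/1866 ≈ 0.94909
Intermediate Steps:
(W - 4476)/(-4590 - 2874) = (-2608 - 4476)/(-4590 - 2874) = -7084/(-7464) = -7084*(-1/7464) = 1771/1866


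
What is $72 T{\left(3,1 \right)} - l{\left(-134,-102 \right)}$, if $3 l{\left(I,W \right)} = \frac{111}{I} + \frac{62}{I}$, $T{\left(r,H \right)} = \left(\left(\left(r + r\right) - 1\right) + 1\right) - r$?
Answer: $\frac{87005}{402} \approx 216.43$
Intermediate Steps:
$T{\left(r,H \right)} = r$ ($T{\left(r,H \right)} = \left(\left(2 r - 1\right) + 1\right) - r = \left(\left(-1 + 2 r\right) + 1\right) - r = 2 r - r = r$)
$l{\left(I,W \right)} = \frac{173}{3 I}$ ($l{\left(I,W \right)} = \frac{\frac{111}{I} + \frac{62}{I}}{3} = \frac{173 \frac{1}{I}}{3} = \frac{173}{3 I}$)
$72 T{\left(3,1 \right)} - l{\left(-134,-102 \right)} = 72 \cdot 3 - \frac{173}{3 \left(-134\right)} = 216 - \frac{173}{3} \left(- \frac{1}{134}\right) = 216 - - \frac{173}{402} = 216 + \frac{173}{402} = \frac{87005}{402}$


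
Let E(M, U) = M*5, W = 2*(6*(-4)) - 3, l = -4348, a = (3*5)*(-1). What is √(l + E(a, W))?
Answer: I*√4423 ≈ 66.506*I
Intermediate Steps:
a = -15 (a = 15*(-1) = -15)
W = -51 (W = 2*(-24) - 3 = -48 - 3 = -51)
E(M, U) = 5*M
√(l + E(a, W)) = √(-4348 + 5*(-15)) = √(-4348 - 75) = √(-4423) = I*√4423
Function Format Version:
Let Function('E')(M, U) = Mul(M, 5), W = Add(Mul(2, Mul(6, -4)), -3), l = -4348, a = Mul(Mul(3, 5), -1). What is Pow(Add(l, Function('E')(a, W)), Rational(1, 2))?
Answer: Mul(I, Pow(4423, Rational(1, 2))) ≈ Mul(66.506, I)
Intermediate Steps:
a = -15 (a = Mul(15, -1) = -15)
W = -51 (W = Add(Mul(2, -24), -3) = Add(-48, -3) = -51)
Function('E')(M, U) = Mul(5, M)
Pow(Add(l, Function('E')(a, W)), Rational(1, 2)) = Pow(Add(-4348, Mul(5, -15)), Rational(1, 2)) = Pow(Add(-4348, -75), Rational(1, 2)) = Pow(-4423, Rational(1, 2)) = Mul(I, Pow(4423, Rational(1, 2)))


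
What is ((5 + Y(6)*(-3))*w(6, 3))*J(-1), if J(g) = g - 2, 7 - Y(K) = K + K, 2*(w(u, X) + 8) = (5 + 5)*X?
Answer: -420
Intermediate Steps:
w(u, X) = -8 + 5*X (w(u, X) = -8 + ((5 + 5)*X)/2 = -8 + (10*X)/2 = -8 + 5*X)
Y(K) = 7 - 2*K (Y(K) = 7 - (K + K) = 7 - 2*K)
J(g) = -2 + g
((5 + Y(6)*(-3))*w(6, 3))*J(-1) = ((5 + (7 - 2*6)*(-3))*(-8 + 5*3))*(-2 - 1) = ((5 + (7 - 12)*(-3))*(-8 + 15))*(-3) = ((5 - 5*(-3))*7)*(-3) = ((5 + 15)*7)*(-3) = (20*7)*(-3) = 140*(-3) = -420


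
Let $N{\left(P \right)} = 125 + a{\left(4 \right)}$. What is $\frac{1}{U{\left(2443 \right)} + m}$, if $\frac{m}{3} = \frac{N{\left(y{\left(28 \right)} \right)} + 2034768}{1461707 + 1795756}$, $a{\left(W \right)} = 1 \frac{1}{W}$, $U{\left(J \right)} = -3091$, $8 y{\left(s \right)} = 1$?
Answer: $- \frac{4343284}{13416951271} \approx -0.00032372$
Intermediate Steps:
$y{\left(s \right)} = \frac{1}{8}$ ($y{\left(s \right)} = \frac{1}{8} \cdot 1 = \frac{1}{8}$)
$a{\left(W \right)} = \frac{1}{W}$
$N{\left(P \right)} = \frac{501}{4}$ ($N{\left(P \right)} = 125 + \frac{1}{4} = \frac{501}{4}$)
$m = \frac{8139573}{4343284}$ ($m = 3 \frac{\frac{501}{4} + 2034768}{1461707 + 1795756} = 3 \frac{8139573}{4 \cdot 3257463} = 3 \cdot \frac{8139573}{4} \cdot \frac{1}{3257463} = 3 \cdot \frac{2713191}{4343284} = \frac{8139573}{4343284} \approx 1.8741$)
$\frac{1}{U{\left(2443 \right)} + m} = \frac{1}{-3091 + \frac{8139573}{4343284}} = \frac{1}{- \frac{13416951271}{4343284}} = - \frac{4343284}{13416951271}$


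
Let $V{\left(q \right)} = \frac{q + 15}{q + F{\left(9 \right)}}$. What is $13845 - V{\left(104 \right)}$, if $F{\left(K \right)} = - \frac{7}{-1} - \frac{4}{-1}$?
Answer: $\frac{1592056}{115} \approx 13844.0$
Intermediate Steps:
$F{\left(K \right)} = 11$ ($F{\left(K \right)} = \left(-7\right) \left(-1\right) - -4 = 7 + 4 = 11$)
$V{\left(q \right)} = \frac{15 + q}{11 + q}$ ($V{\left(q \right)} = \frac{q + 15}{q + 11} = \frac{15 + q}{11 + q}$)
$13845 - V{\left(104 \right)} = 13845 - \frac{15 + 104}{11 + 104} = 13845 - \frac{1}{115} \cdot 119 = 13845 - \frac{119}{115} = \frac{1592056}{115}$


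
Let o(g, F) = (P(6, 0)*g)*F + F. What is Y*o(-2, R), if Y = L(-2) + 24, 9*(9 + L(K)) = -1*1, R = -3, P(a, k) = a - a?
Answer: -134/3 ≈ -44.667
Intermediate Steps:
P(a, k) = 0
o(g, F) = F (o(g, F) = (0*g)*F + F = 0*F + F = 0 + F = F)
L(K) = -82/9 (L(K) = -9 + (-1*1)/9 = -9 + (⅑)*(-1) = -9 - ⅑ = -82/9)
Y = 134/9 (Y = -82/9 + 24 = 134/9 ≈ 14.889)
Y*o(-2, R) = (134/9)*(-3) = -134/3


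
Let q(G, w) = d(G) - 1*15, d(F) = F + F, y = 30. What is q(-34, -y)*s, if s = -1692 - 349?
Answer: 169403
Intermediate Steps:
d(F) = 2*F
q(G, w) = -15 + 2*G (q(G, w) = 2*G - 1*15 = 2*G - 15 = -15 + 2*G)
s = -2041
q(-34, -y)*s = (-15 + 2*(-34))*(-2041) = (-15 - 68)*(-2041) = -83*(-2041) = 169403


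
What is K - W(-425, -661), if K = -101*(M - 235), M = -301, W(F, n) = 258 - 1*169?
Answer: 54047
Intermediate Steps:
W(F, n) = 89 (W(F, n) = 258 - 169 = 89)
K = 54136 (K = -101*(-301 - 235) = -101*(-536) = 54136)
K - W(-425, -661) = 54136 - 1*89 = 54136 - 89 = 54047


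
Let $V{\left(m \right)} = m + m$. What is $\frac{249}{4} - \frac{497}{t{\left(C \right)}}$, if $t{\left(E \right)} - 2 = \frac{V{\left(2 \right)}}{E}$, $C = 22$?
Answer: $- \frac{3973}{24} \approx -165.54$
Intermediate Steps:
$V{\left(m \right)} = 2 m$
$t{\left(E \right)} = 2 + \frac{4}{E}$ ($t{\left(E \right)} = 2 + \frac{2 \cdot 2}{E} = 2 + \frac{4}{E}$)
$\frac{249}{4} - \frac{497}{t{\left(C \right)}} = \frac{249}{4} - \frac{497}{2 + \frac{4}{22}} = 249 \cdot \frac{1}{4} - \frac{497}{2 + 4 \cdot \frac{1}{22}} = \frac{249}{4} - \frac{497}{2 + \frac{2}{11}} = \frac{249}{4} - \frac{497}{\frac{24}{11}} = \frac{249}{4} - \frac{5467}{24} = - \frac{3973}{24}$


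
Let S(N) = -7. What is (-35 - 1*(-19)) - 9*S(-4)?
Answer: 47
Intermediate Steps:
(-35 - 1*(-19)) - 9*S(-4) = (-35 - 1*(-19)) - 9*(-7) = (-35 + 19) + 63 = -16 + 63 = 47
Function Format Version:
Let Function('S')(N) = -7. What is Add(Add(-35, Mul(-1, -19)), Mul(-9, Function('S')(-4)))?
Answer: 47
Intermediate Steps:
Add(Add(-35, Mul(-1, -19)), Mul(-9, Function('S')(-4))) = Add(Add(-35, Mul(-1, -19)), Mul(-9, -7)) = Add(Add(-35, 19), 63) = Add(-16, 63) = 47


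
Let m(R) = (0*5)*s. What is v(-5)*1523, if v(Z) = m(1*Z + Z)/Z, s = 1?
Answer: 0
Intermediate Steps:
m(R) = 0 (m(R) = (0*5)*1 = 0*1 = 0)
v(Z) = 0 (v(Z) = 0/Z = 0)
v(-5)*1523 = 0*1523 = 0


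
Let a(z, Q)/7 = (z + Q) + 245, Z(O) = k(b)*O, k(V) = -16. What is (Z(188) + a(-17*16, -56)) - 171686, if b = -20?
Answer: -175275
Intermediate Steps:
Z(O) = -16*O
a(z, Q) = 1715 + 7*Q + 7*z (a(z, Q) = 7*((z + Q) + 245) = 7*((Q + z) + 245) = 7*(245 + Q + z) = 1715 + 7*Q + 7*z)
(Z(188) + a(-17*16, -56)) - 171686 = (-16*188 + (1715 + 7*(-56) + 7*(-17*16))) - 171686 = (-3008 + (1715 - 392 + 7*(-272))) - 171686 = (-3008 + (1715 - 392 - 1904)) - 171686 = (-3008 - 581) - 171686 = -3589 - 171686 = -175275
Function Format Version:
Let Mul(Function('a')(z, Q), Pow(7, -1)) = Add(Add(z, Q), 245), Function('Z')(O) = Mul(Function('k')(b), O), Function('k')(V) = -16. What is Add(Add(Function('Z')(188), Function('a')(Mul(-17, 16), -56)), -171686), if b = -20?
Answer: -175275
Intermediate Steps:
Function('Z')(O) = Mul(-16, O)
Function('a')(z, Q) = Add(1715, Mul(7, Q), Mul(7, z)) (Function('a')(z, Q) = Mul(7, Add(Add(z, Q), 245)) = Mul(7, Add(Add(Q, z), 245)) = Mul(7, Add(245, Q, z)) = Add(1715, Mul(7, Q), Mul(7, z)))
Add(Add(Function('Z')(188), Function('a')(Mul(-17, 16), -56)), -171686) = Add(Add(Mul(-16, 188), Add(1715, Mul(7, -56), Mul(7, Mul(-17, 16)))), -171686) = Add(Add(-3008, Add(1715, -392, Mul(7, -272))), -171686) = Add(Add(-3008, Add(1715, -392, -1904)), -171686) = Add(Add(-3008, -581), -171686) = Add(-3589, -171686) = -175275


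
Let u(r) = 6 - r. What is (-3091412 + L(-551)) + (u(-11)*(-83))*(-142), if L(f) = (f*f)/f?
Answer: -2891601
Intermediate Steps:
L(f) = f (L(f) = f²/f = f)
(-3091412 + L(-551)) + (u(-11)*(-83))*(-142) = (-3091412 - 551) + ((6 - 1*(-11))*(-83))*(-142) = -3091963 + ((6 + 11)*(-83))*(-142) = -3091963 + (17*(-83))*(-142) = -3091963 - 1411*(-142) = -3091963 + 200362 = -2891601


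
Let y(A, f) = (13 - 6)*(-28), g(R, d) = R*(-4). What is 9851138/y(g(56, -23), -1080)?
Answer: -4925569/98 ≈ -50261.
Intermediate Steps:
g(R, d) = -4*R
y(A, f) = -196 (y(A, f) = 7*(-28) = -196)
9851138/y(g(56, -23), -1080) = 9851138/(-196) = 9851138*(-1/196) = -4925569/98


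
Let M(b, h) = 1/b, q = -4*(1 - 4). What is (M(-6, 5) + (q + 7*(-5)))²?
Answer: 19321/36 ≈ 536.69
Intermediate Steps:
q = 12 (q = -4*(-3) = 12)
(M(-6, 5) + (q + 7*(-5)))² = (1/(-6) + (12 + 7*(-5)))² = (-⅙ + (12 - 35))² = (-⅙ - 23)² = (-139/6)² = 19321/36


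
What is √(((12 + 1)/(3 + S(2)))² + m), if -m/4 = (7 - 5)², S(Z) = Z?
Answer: I*√231/5 ≈ 3.0397*I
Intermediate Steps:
m = -16 (m = -4*(7 - 5)² = -4*2² = -4*4 = -16)
√(((12 + 1)/(3 + S(2)))² + m) = √(((12 + 1)/(3 + 2))² - 16) = √((13/5)² - 16) = √(169/25 - 16) = √(-231/25) = I*√231/5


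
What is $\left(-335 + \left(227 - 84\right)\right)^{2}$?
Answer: $36864$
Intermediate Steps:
$\left(-335 + \left(227 - 84\right)\right)^{2} = \left(-335 + 143\right)^{2} = \left(-192\right)^{2} = 36864$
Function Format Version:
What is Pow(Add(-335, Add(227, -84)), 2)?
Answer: 36864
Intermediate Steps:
Pow(Add(-335, Add(227, -84)), 2) = Pow(Add(-335, 143), 2) = Pow(-192, 2) = 36864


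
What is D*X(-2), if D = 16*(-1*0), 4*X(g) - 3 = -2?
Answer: 0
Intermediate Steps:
X(g) = ¼ (X(g) = ¾ + (¼)*(-2) = ¾ - ½ = ¼)
D = 0 (D = 16*0 = 0)
D*X(-2) = 0*(¼) = 0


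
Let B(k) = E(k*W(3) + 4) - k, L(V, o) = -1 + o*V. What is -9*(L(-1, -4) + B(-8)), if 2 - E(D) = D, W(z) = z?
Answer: -297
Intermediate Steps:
L(V, o) = -1 + V*o
E(D) = 2 - D
B(k) = -2 - 4*k (B(k) = (2 - (k*3 + 4)) - k = (2 - (3*k + 4)) - k = (2 - (4 + 3*k)) - k = (2 + (-4 - 3*k)) - k = (-2 - 3*k) - k = -2 - 4*k)
-9*(L(-1, -4) + B(-8)) = -9*((-1 - 1*(-4)) + (-2 - 4*(-8))) = -9*((-1 + 4) + (-2 + 32)) = -9*(3 + 30) = -9*33 = -297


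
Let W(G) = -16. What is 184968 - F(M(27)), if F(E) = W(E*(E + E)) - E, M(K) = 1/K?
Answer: 4994569/27 ≈ 1.8498e+5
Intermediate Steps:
F(E) = -16 - E
184968 - F(M(27)) = 184968 - (-16 - 1/27) = 184968 - 1*(-433/27) = 184968 + 433/27 = 4994569/27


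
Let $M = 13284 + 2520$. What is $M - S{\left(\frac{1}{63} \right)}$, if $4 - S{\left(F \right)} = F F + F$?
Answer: $\frac{62710264}{3969} \approx 15800.0$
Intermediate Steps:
$S{\left(F \right)} = 4 - F - F^{2}$ ($S{\left(F \right)} = 4 - \left(F F + F\right) = 4 - \left(F^{2} + F\right) = 4 - \left(F + F^{2}\right) = 4 - F - F^{2}$)
$M = 15804$
$M - S{\left(\frac{1}{63} \right)} = 15804 - \left(4 - \frac{1}{63} - \left(\frac{1}{63}\right)^{2}\right) = 15804 - \left(4 - \frac{1}{63} - \frac{1}{3969}\right) = 15804 - \frac{15812}{3969} = \frac{62710264}{3969}$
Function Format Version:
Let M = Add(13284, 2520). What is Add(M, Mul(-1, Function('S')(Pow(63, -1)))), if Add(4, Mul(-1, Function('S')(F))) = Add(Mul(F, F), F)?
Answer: Rational(62710264, 3969) ≈ 15800.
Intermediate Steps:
Function('S')(F) = Add(4, Mul(-1, F), Mul(-1, Pow(F, 2))) (Function('S')(F) = Add(4, Mul(-1, Add(Mul(F, F), F))) = Add(4, Mul(-1, Add(Pow(F, 2), F))) = Add(4, Mul(-1, Add(F, Pow(F, 2)))) = Add(4, Add(Mul(-1, F), Mul(-1, Pow(F, 2)))) = Add(4, Mul(-1, F), Mul(-1, Pow(F, 2))))
M = 15804
Add(M, Mul(-1, Function('S')(Pow(63, -1)))) = Add(15804, Mul(-1, Add(4, Mul(-1, Pow(63, -1)), Mul(-1, Pow(Pow(63, -1), 2))))) = Add(15804, Mul(-1, Add(4, Mul(-1, Rational(1, 63)), Mul(-1, Pow(Rational(1, 63), 2))))) = Add(15804, Mul(-1, Add(4, Rational(-1, 63), Mul(-1, Rational(1, 3969))))) = Add(15804, Mul(-1, Add(4, Rational(-1, 63), Rational(-1, 3969)))) = Add(15804, Mul(-1, Rational(15812, 3969))) = Add(15804, Rational(-15812, 3969)) = Rational(62710264, 3969)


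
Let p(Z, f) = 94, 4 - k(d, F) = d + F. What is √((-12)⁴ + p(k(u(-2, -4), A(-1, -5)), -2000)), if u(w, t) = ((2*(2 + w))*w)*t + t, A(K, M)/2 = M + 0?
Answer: √20830 ≈ 144.33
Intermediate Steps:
A(K, M) = 2*M (A(K, M) = 2*(M + 0) = 2*M)
u(w, t) = t + t*w*(4 + 2*w) (u(w, t) = ((4 + 2*w)*w)*t + t = (w*(4 + 2*w))*t + t = t*w*(4 + 2*w) + t = t + t*w*(4 + 2*w))
k(d, F) = 4 - F - d (k(d, F) = 4 - (d + F) = 4 - (F + d) = 4 + (-F - d) = 4 - F - d)
√((-12)⁴ + p(k(u(-2, -4), A(-1, -5)), -2000)) = √((-12)⁴ + 94) = √(20736 + 94) = √20830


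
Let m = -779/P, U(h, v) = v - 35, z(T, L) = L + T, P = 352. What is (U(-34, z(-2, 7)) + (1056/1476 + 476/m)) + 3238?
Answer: 6996112/2337 ≈ 2993.6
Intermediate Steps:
U(h, v) = -35 + v
m = -779/352 ≈ -2.2131
(U(-34, z(-2, 7)) + (1056/1476 + 476/m)) + 3238 = ((-35 + (7 - 2)) + (1056/1476 + 476/(-779/352))) + 3238 = ((-35 + 5) + (1056*(1/1476) + 476*(-352/779))) + 3238 = (-30 + (88/123 - 167552/779)) + 3238 = (-30 - 500984/2337) + 3238 = -571094/2337 + 3238 = 6996112/2337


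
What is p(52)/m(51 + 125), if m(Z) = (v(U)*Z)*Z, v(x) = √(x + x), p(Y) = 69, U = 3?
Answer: 23*√6/61952 ≈ 0.00090939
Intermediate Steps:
v(x) = √2*√x (v(x) = √(2*x) = √2*√x)
m(Z) = √6*Z² (m(Z) = ((√2*√3)*Z)*Z = (√6*Z)*Z = (Z*√6)*Z = √6*Z²)
p(52)/m(51 + 125) = 69/((√6*(51 + 125)²)) = 69/((√6*176²)) = 69/((√6*30976)) = 69/((30976*√6)) = 69*(√6/185856) = 23*√6/61952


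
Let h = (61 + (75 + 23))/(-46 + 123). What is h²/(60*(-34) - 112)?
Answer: -25281/12759208 ≈ -0.0019814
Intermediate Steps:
h = 159/77 (h = (61 + 98)/77 = 159*(1/77) = 159/77 ≈ 2.0649)
h²/(60*(-34) - 112) = (159/77)²/(60*(-34) - 112) = 25281/(5929*(-2040 - 112)) = (25281/5929)/(-2152) = (25281/5929)*(-1/2152) = -25281/12759208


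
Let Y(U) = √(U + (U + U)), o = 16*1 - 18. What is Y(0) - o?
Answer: 2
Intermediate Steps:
o = -2 (o = 16 - 18 = -2)
Y(U) = √3*√U (Y(U) = √(U + 2*U) = √(3*U) = √3*√U)
Y(0) - o = √3*√0 - 1*(-2) = √3*0 + 2 = 0 + 2 = 2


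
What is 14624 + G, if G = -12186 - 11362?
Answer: -8924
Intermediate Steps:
G = -23548
14624 + G = 14624 - 23548 = -8924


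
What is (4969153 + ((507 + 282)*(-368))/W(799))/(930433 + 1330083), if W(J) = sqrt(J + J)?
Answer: 4969153/2260516 - 36294*sqrt(1598)/451538071 ≈ 2.1950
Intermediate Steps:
W(J) = sqrt(2)*sqrt(J) (W(J) = sqrt(2*J) = sqrt(2)*sqrt(J))
(4969153 + ((507 + 282)*(-368))/W(799))/(930433 + 1330083) = (4969153 + ((507 + 282)*(-368))/((sqrt(2)*sqrt(799))))/(930433 + 1330083) = (4969153 + (789*(-368))/(sqrt(1598)))/2260516 = (4969153 - 145176*sqrt(1598)/799)*(1/2260516) = 4969153/2260516 - 36294*sqrt(1598)/451538071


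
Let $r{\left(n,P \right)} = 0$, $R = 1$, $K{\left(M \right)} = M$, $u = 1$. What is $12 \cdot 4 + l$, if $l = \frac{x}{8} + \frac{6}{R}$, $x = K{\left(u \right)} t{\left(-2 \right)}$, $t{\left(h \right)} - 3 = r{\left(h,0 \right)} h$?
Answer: $\frac{435}{8} \approx 54.375$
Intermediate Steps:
$t{\left(h \right)} = 3$ ($t{\left(h \right)} = 3 + 0 h = 3 + 0 = 3$)
$x = 3$ ($x = 1 \cdot 3 = 3$)
$l = \frac{51}{8}$ ($l = \frac{3}{8} + \frac{6}{1} = 3 \cdot \frac{1}{8} + 6 \cdot 1 = \frac{3}{8} + 6 = \frac{51}{8} \approx 6.375$)
$12 \cdot 4 + l = 12 \cdot 4 + \frac{51}{8} = 48 + \frac{51}{8} = \frac{435}{8}$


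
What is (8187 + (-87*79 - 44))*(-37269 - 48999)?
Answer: -109560360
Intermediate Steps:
(8187 + (-87*79 - 44))*(-37269 - 48999) = (8187 + (-6873 - 44))*(-86268) = (8187 - 6917)*(-86268) = 1270*(-86268) = -109560360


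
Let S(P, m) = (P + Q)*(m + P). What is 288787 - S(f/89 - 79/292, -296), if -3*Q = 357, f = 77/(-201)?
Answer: 6915573070434099347/27285871593744 ≈ 2.5345e+5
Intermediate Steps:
f = -77/201 (f = 77*(-1/201) = -77/201 ≈ -0.38308)
Q = -119 (Q = -⅓*357 = -119)
S(P, m) = (-119 + P)*(P + m) (S(P, m) = (P - 119)*(m + P) = (-119 + P)*(P + m))
288787 - S(f/89 - 79/292, -296) = 288787 - ((-77/201/89 - 79/292)² - 119*(-77/201/89 - 79/292) - 119*(-296) + (-77/201/89 - 79/292)*(-296)) = 288787 - ((-77/201*1/89 - 79*1/292)² - 119*(-77/201*1/89 - 79*1/292) + 35224 + (-77/201*1/89 - 79*1/292)*(-296)) = 288787 - ((-77/17889 - 79/292)² - 119*(-77/17889 - 79/292) + 35224 + (-77/17889 - 79/292)*(-296)) = 288787 - ((-1435715/5223588)² - 119*(-1435715/5223588) + 35224 - 1435715/5223588*(-296)) = 288787 - (2061277561225/27285871593744 + 170850085/5223588 + 35224 + 106242910/1305897) = 288787 - 1*964231929508449181/27285871593744 = 288787 - 964231929508449181/27285871593744 = 6915573070434099347/27285871593744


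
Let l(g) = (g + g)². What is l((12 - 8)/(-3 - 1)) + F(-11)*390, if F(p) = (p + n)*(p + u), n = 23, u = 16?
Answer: 23404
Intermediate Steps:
F(p) = (16 + p)*(23 + p) (F(p) = (p + 23)*(p + 16) = (23 + p)*(16 + p) = (16 + p)*(23 + p))
l(g) = 4*g² (l(g) = (2*g)² = 4*g²)
l((12 - 8)/(-3 - 1)) + F(-11)*390 = 4*((12 - 8)/(-3 - 1))² + (368 + (-11)² + 39*(-11))*390 = 4*(4/(-4))² + (368 + 121 - 429)*390 = 4*(4*(-¼))² + 60*390 = 4*(-1)² + 23400 = 4*1 + 23400 = 4 + 23400 = 23404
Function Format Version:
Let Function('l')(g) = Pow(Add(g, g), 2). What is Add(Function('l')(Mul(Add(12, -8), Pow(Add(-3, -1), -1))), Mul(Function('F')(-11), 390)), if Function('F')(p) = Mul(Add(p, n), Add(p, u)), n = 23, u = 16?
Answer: 23404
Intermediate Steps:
Function('F')(p) = Mul(Add(16, p), Add(23, p)) (Function('F')(p) = Mul(Add(p, 23), Add(p, 16)) = Mul(Add(23, p), Add(16, p)) = Mul(Add(16, p), Add(23, p)))
Function('l')(g) = Mul(4, Pow(g, 2)) (Function('l')(g) = Pow(Mul(2, g), 2) = Mul(4, Pow(g, 2)))
Add(Function('l')(Mul(Add(12, -8), Pow(Add(-3, -1), -1))), Mul(Function('F')(-11), 390)) = Add(Mul(4, Pow(Mul(Add(12, -8), Pow(Add(-3, -1), -1)), 2)), Mul(Add(368, Pow(-11, 2), Mul(39, -11)), 390)) = Add(Mul(4, Pow(Mul(4, Pow(-4, -1)), 2)), Mul(Add(368, 121, -429), 390)) = Add(Mul(4, Pow(Mul(4, Rational(-1, 4)), 2)), Mul(60, 390)) = Add(Mul(4, Pow(-1, 2)), 23400) = Add(Mul(4, 1), 23400) = Add(4, 23400) = 23404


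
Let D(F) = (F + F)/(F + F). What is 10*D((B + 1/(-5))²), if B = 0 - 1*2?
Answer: 10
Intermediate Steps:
B = -2 (B = 0 - 2 = -2)
D(F) = 1 (D(F) = (2*F)/((2*F)) = (2*F)*(1/(2*F)) = 1)
10*D((B + 1/(-5))²) = 10*1 = 10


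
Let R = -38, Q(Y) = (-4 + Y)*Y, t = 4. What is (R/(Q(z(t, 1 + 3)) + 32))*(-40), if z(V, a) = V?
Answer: 95/2 ≈ 47.500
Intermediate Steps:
Q(Y) = Y*(-4 + Y)
(R/(Q(z(t, 1 + 3)) + 32))*(-40) = -38/(4*(-4 + 4) + 32)*(-40) = -38/(4*0 + 32)*(-40) = -38/(0 + 32)*(-40) = -38/32*(-40) = -38*1/32*(-40) = -19/16*(-40) = 95/2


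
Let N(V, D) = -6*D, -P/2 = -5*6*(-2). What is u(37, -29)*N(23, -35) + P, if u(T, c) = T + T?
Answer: 15420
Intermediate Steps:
u(T, c) = 2*T
P = -120 (P = -2*(-5*6)*(-2) = -(-60)*(-2) = -2*60 = -120)
u(37, -29)*N(23, -35) + P = (2*37)*(-6*(-35)) - 120 = 74*210 - 120 = 15540 - 120 = 15420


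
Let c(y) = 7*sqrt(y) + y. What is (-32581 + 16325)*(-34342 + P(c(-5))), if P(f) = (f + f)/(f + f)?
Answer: 558247296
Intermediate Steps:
c(y) = y + 7*sqrt(y)
P(f) = 1 (P(f) = (2*f)/((2*f)) = (2*f)*(1/(2*f)) = 1)
(-32581 + 16325)*(-34342 + P(c(-5))) = (-32581 + 16325)*(-34342 + 1) = -16256*(-34341) = 558247296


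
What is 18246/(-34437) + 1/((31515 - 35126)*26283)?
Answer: -577229938345/1089447933327 ≈ -0.52984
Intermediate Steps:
18246/(-34437) + 1/((31515 - 35126)*26283) = 18246*(-1/34437) + (1/26283)/(-3611) = -6082/11479 - 1/3611*1/26283 = -6082/11479 - 1/94907913 = -577229938345/1089447933327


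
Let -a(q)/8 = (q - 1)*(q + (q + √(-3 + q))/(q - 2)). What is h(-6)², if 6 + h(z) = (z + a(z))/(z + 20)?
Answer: 147015/196 + 576*I/7 ≈ 750.08 + 82.286*I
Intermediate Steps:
a(q) = -8*(-1 + q)*(q + (q + √(-3 + q))/(-2 + q)) (a(q) = -8*(q - 1)*(q + (q + √(-3 + q))/(q - 2)) = -8*(-1 + q)*(q + (q + √(-3 + q))/(-2 + q)))
h(z) = -6 + (z + 8*(√(-3 + z) - z - z³ + 2*z² - z*√(-3 + z))/(-2 + z))/(20 + z) (h(z) = -6 + (z + 8*(√(-3 + z) - z - z³ + 2*z² - z*√(-3 + z))/(-2 + z))/(z + 20) = -6 + (z + 8*(√(-3 + z) - z - z³ + 2*z² - z*√(-3 + z))/(-2 + z))/(20 + z))
h(-6)² = ((240 - 118*(-6) - 8*(-6)³ + 8*√(-3 - 6) + 11*(-6)² - 8*(-6)*√(-3 - 6))/(-40 + (-6)² + 18*(-6)))² = ((240 + 708 - 8*(-216) + 8*√(-9) + 11*36 - 8*(-6)*√(-9))/(-40 + 36 - 108))² = ((240 + 708 + 1728 + 8*(3*I) + 396 - 8*(-6)*3*I)/(-112))² = (-(240 + 708 + 1728 + 24*I + 396 + 144*I)/112)² = (-(3072 + 168*I)/112)² = (-192/7 - 3*I/2)²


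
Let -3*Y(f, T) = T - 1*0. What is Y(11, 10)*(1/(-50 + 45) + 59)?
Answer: -196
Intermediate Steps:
Y(f, T) = -T/3 (Y(f, T) = -(T - 1*0)/3 = -(T + 0)/3 = -T/3)
Y(11, 10)*(1/(-50 + 45) + 59) = (-⅓*10)*(1/(-50 + 45) + 59) = -10*(1/(-5) + 59)/3 = -10*(-⅕ + 59)/3 = -10/3*294/5 = -196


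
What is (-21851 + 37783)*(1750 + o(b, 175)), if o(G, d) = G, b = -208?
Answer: 24567144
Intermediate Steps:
(-21851 + 37783)*(1750 + o(b, 175)) = (-21851 + 37783)*(1750 - 208) = 15932*1542 = 24567144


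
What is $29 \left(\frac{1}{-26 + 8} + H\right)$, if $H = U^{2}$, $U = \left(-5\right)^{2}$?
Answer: $\frac{326221}{18} \approx 18123.0$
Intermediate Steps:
$U = 25$
$H = 625$ ($H = 25^{2} = 625$)
$29 \left(\frac{1}{-26 + 8} + H\right) = 29 \left(\frac{1}{-26 + 8} + 625\right) = 29 \left(\frac{1}{-18} + 625\right) = 29 \left(- \frac{1}{18} + 625\right) = 29 \cdot \frac{11249}{18} = \frac{326221}{18}$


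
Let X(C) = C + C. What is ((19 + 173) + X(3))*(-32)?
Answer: -6336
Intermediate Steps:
X(C) = 2*C
((19 + 173) + X(3))*(-32) = ((19 + 173) + 2*3)*(-32) = (192 + 6)*(-32) = 198*(-32) = -6336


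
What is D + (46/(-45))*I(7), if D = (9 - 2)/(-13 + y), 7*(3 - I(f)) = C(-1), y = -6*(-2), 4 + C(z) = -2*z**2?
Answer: -383/35 ≈ -10.943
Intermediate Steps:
C(z) = -4 - 2*z**2
y = 12
I(f) = 27/7 (I(f) = 3 - (-4 - 2*(-1)**2)/7 = 3 - (-4 - 2*1)/7 = 3 - (-4 - 2)/7 = 3 - 1/7*(-6) = 3 + 6/7 = 27/7)
D = -7 (D = (9 - 2)/(-13 + 12) = 7/(-1) = 7*(-1) = -7)
D + (46/(-45))*I(7) = -7 + (46/(-45))*(27/7) = -7 + (46*(-1/45))*(27/7) = -7 - 46/45*27/7 = -7 - 138/35 = -383/35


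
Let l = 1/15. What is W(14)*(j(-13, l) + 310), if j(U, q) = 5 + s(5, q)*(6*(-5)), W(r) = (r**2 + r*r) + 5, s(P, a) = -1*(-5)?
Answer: 65505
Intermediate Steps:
s(P, a) = 5
l = 1/15 (l = 1*(1/15) = 1/15 ≈ 0.066667)
W(r) = 5 + 2*r**2 (W(r) = (r**2 + r**2) + 5 = 2*r**2 + 5 = 5 + 2*r**2)
j(U, q) = -145 (j(U, q) = 5 + 5*(6*(-5)) = 5 + 5*(-30) = 5 - 150 = -145)
W(14)*(j(-13, l) + 310) = (5 + 2*14**2)*(-145 + 310) = (5 + 2*196)*165 = (5 + 392)*165 = 397*165 = 65505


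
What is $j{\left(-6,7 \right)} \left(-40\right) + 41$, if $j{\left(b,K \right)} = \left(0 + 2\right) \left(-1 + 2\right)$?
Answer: $-39$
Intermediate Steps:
$j{\left(b,K \right)} = 2$ ($j{\left(b,K \right)} = 2 \cdot 1 = 2$)
$j{\left(-6,7 \right)} \left(-40\right) + 41 = 2 \left(-40\right) + 41 = -80 + 41 = -39$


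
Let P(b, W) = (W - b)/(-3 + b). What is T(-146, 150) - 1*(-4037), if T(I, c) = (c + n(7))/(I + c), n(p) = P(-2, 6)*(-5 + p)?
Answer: 40737/10 ≈ 4073.7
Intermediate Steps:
P(b, W) = (W - b)/(-3 + b)
n(p) = 8 - 8*p/5 (n(p) = ((6 - 1*(-2))/(-3 - 2))*(-5 + p) = ((6 + 2)/(-5))*(-5 + p) = (-⅕*8)*(-5 + p) = -8*(-5 + p)/5 = 8 - 8*p/5)
T(I, c) = (-16/5 + c)/(I + c) (T(I, c) = (c + (8 - 8/5*7))/(I + c) = (c + (8 - 56/5))/(I + c) = (c - 16/5)/(I + c) = (-16/5 + c)/(I + c))
T(-146, 150) - 1*(-4037) = (-16/5 + 150)/(-146 + 150) - 1*(-4037) = (734/5)/4 + 4037 = (¼)*(734/5) + 4037 = 367/10 + 4037 = 40737/10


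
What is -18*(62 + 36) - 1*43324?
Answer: -45088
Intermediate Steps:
-18*(62 + 36) - 1*43324 = -18*98 - 43324 = -1764 - 43324 = -45088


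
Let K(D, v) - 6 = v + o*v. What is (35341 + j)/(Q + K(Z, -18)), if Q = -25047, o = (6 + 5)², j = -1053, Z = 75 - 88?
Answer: -34288/27237 ≈ -1.2589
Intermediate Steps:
Z = -13
o = 121 (o = 11² = 121)
K(D, v) = 6 + 122*v (K(D, v) = 6 + (v + 121*v) = 6 + 122*v)
(35341 + j)/(Q + K(Z, -18)) = (35341 - 1053)/(-25047 + (6 + 122*(-18))) = 34288/(-25047 + (6 - 2196)) = 34288/(-25047 - 2190) = 34288/(-27237) = 34288*(-1/27237) = -34288/27237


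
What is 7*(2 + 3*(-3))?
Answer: -49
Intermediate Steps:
7*(2 + 3*(-3)) = 7*(2 - 9) = 7*(-7) = -49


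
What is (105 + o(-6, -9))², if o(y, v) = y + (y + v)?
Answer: 7056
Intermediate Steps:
o(y, v) = v + 2*y (o(y, v) = y + (v + y) = v + 2*y)
(105 + o(-6, -9))² = (105 + (-9 + 2*(-6)))² = (105 + (-9 - 12))² = (105 - 21)² = 84² = 7056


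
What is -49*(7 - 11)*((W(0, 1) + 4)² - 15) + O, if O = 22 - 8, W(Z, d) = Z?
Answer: 210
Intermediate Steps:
O = 14
-49*(7 - 11)*((W(0, 1) + 4)² - 15) + O = -49*(7 - 11)*((0 + 4)² - 15) + 14 = -(-196)*(4² - 15) + 14 = -(-196)*(16 - 15) + 14 = -(-196) + 14 = -49*(-4) + 14 = 196 + 14 = 210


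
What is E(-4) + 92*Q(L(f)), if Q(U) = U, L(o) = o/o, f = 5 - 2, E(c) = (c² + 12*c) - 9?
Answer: 51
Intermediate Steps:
E(c) = -9 + c² + 12*c
f = 3
L(o) = 1
E(-4) + 92*Q(L(f)) = (-9 + (-4)² + 12*(-4)) + 92*1 = (-9 + 16 - 48) + 92 = -41 + 92 = 51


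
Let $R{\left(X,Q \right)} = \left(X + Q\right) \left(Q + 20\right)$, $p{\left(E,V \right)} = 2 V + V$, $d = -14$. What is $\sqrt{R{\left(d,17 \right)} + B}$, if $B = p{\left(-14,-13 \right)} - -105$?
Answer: $\sqrt{177} \approx 13.304$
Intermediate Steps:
$p{\left(E,V \right)} = 3 V$
$B = 66$ ($B = 3 \left(-13\right) - -105 = -39 + 105 = 66$)
$R{\left(X,Q \right)} = \left(20 + Q\right) \left(Q + X\right)$ ($R{\left(X,Q \right)} = \left(Q + X\right) \left(20 + Q\right) = \left(20 + Q\right) \left(Q + X\right)$)
$\sqrt{R{\left(d,17 \right)} + B} = \sqrt{\left(17^{2} + 20 \cdot 17 + 20 \left(-14\right) + 17 \left(-14\right)\right) + 66} = \sqrt{\left(289 + 340 - 280 - 238\right) + 66} = \sqrt{111 + 66} = \sqrt{177}$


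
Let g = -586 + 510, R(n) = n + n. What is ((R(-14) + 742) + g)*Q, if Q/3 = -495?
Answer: -947430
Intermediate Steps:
R(n) = 2*n
Q = -1485 (Q = 3*(-495) = -1485)
g = -76
((R(-14) + 742) + g)*Q = ((2*(-14) + 742) - 76)*(-1485) = ((-28 + 742) - 76)*(-1485) = (714 - 76)*(-1485) = 638*(-1485) = -947430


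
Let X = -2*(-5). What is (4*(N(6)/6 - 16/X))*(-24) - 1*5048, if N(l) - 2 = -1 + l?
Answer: -25032/5 ≈ -5006.4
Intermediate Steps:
X = 10
N(l) = 1 + l (N(l) = 2 + (-1 + l) = 1 + l)
(4*(N(6)/6 - 16/X))*(-24) - 1*5048 = (4*((1 + 6)/6 - 16/10))*(-24) - 1*5048 = (4*(7*(⅙) - 16*⅒))*(-24) - 5048 = (4*(7/6 - 8/5))*(-24) - 5048 = (4*(-13/30))*(-24) - 5048 = -26/15*(-24) - 5048 = 208/5 - 5048 = -25032/5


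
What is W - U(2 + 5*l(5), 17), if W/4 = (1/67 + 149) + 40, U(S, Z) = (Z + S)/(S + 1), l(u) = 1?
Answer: 50455/67 ≈ 753.06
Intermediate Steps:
U(S, Z) = (S + Z)/(1 + S)
W = 50656/67 (W = 4*((1/67 + 149) + 40) = 4*(9984/67 + 40) = 4*(12664/67) = 50656/67 ≈ 756.06)
W - U(2 + 5*l(5), 17) = 50656/67 - ((2 + 5*1) + 17)/(1 + (2 + 5*1)) = 50656/67 - ((2 + 5) + 17)/(1 + (2 + 5)) = 50656/67 - (7 + 17)/(1 + 7) = 50656/67 - 24/8 = 50656/67 - 1*3 = 50656/67 - 3 = 50455/67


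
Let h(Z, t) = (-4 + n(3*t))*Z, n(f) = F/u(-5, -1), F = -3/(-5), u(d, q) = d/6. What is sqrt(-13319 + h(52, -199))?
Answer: 3*I*sqrt(37679)/5 ≈ 116.47*I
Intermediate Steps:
u(d, q) = d/6 (u(d, q) = d*(1/6) = d/6)
F = 3/5 (F = -3*(-1/5) = 3/5 ≈ 0.60000)
n(f) = -18/25 (n(f) = 3/(5*(((1/6)*(-5)))) = 3/(5*(-5/6)) = (3/5)*(-6/5) = -18/25)
h(Z, t) = -118*Z/25 (h(Z, t) = (-4 - 18/25)*Z = -118*Z/25)
sqrt(-13319 + h(52, -199)) = sqrt(-13319 - 118/25*52) = sqrt(-13319 - 6136/25) = sqrt(-339111/25) = 3*I*sqrt(37679)/5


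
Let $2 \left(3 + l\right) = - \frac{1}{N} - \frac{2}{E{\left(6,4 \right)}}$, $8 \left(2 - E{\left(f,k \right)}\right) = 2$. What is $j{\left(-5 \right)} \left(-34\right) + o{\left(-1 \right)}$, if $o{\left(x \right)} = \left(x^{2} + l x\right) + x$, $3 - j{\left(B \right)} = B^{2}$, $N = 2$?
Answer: $\frac{21051}{28} \approx 751.82$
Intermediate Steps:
$E{\left(f,k \right)} = \frac{7}{4}$ ($E{\left(f,k \right)} = 2 - \frac{1}{4} = \frac{7}{4}$)
$l = - \frac{107}{28}$ ($l = -3 + \frac{- \frac{1}{2} - \frac{2}{\frac{7}{4}}}{2} = -3 + \frac{\left(-1\right) \frac{1}{2} - \frac{8}{7}}{2} = -3 + \frac{- \frac{1}{2} - \frac{8}{7}}{2} = -3 + \frac{1}{2} \left(- \frac{23}{14}\right) = -3 - \frac{23}{28} = - \frac{107}{28} \approx -3.8214$)
$j{\left(B \right)} = 3 - B^{2}$
$o{\left(x \right)} = x^{2} - \frac{79 x}{28}$ ($o{\left(x \right)} = \left(x^{2} - \frac{107 x}{28}\right) + x = x^{2} - \frac{79 x}{28}$)
$j{\left(-5 \right)} \left(-34\right) + o{\left(-1 \right)} = \left(3 - \left(-5\right)^{2}\right) \left(-34\right) + \frac{1}{28} \left(-1\right) \left(-79 + 28 \left(-1\right)\right) = \left(3 - 25\right) \left(-34\right) + \frac{1}{28} \left(-1\right) \left(-79 - 28\right) = \left(3 - 25\right) \left(-34\right) + \frac{1}{28} \left(-1\right) \left(-107\right) = \left(-22\right) \left(-34\right) + \frac{107}{28} = 748 + \frac{107}{28} = \frac{21051}{28}$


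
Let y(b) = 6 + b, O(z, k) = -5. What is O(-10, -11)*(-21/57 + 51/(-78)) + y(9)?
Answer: 9935/494 ≈ 20.111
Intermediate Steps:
O(-10, -11)*(-21/57 + 51/(-78)) + y(9) = -5*(-21/57 + 51/(-78)) + (6 + 9) = -5*(-21*1/57 + 51*(-1/78)) + 15 = -5*(-7/19 - 17/26) + 15 = -5*(-505/494) + 15 = 2525/494 + 15 = 9935/494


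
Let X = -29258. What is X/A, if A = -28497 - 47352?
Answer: 29258/75849 ≈ 0.38574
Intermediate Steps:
A = -75849
X/A = -29258/(-75849) = -29258*(-1/75849) = 29258/75849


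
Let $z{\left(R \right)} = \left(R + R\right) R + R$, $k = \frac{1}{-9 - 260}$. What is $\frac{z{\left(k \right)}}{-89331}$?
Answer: $\frac{89}{2154693497} \approx 4.1305 \cdot 10^{-8}$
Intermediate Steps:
$k = - \frac{1}{269}$ ($k = \frac{1}{-269} = - \frac{1}{269} \approx -0.0037175$)
$z{\left(R \right)} = R + 2 R^{2}$ ($z{\left(R \right)} = 2 R R + R = 2 R^{2} + R = R + 2 R^{2}$)
$\frac{z{\left(k \right)}}{-89331} = \frac{\left(- \frac{1}{269}\right) \left(1 + 2 \left(- \frac{1}{269}\right)\right)}{-89331} = - \frac{1 - \frac{2}{269}}{269} \left(- \frac{1}{89331}\right) = \left(- \frac{1}{269}\right) \frac{267}{269} \left(- \frac{1}{89331}\right) = \left(- \frac{267}{72361}\right) \left(- \frac{1}{89331}\right) = \frac{89}{2154693497}$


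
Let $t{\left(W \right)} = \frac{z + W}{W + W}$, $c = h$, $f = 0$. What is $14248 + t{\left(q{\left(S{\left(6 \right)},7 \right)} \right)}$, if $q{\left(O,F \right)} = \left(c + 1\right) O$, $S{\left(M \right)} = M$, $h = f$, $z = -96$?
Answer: $\frac{28481}{2} \approx 14241.0$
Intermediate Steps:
$h = 0$
$c = 0$
$q{\left(O,F \right)} = O$ ($q{\left(O,F \right)} = \left(0 + 1\right) O = 1 O = O$)
$t{\left(W \right)} = \frac{-96 + W}{2 W}$ ($t{\left(W \right)} = \frac{-96 + W}{W + W} = \frac{-96 + W}{2 W}$)
$14248 + t{\left(q{\left(S{\left(6 \right)},7 \right)} \right)} = 14248 + \frac{-96 + 6}{2 \cdot 6} = 14248 + \frac{1}{2} \cdot \frac{1}{6} \left(-90\right) = 14248 - \frac{15}{2} = \frac{28481}{2}$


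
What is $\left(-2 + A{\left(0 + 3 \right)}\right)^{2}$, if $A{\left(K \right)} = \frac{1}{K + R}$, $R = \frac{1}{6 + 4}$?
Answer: $\frac{2704}{961} \approx 2.8137$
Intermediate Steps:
$R = \frac{1}{10} \approx 0.1$
$A{\left(K \right)} = \frac{1}{\frac{1}{10} + K}$ ($A{\left(K \right)} = \frac{1}{K + \frac{1}{10}} = \frac{1}{\frac{1}{10} + K}$)
$\left(-2 + A{\left(0 + 3 \right)}\right)^{2} = \left(-2 + \frac{10}{1 + 10 \left(0 + 3\right)}\right)^{2} = \left(-2 + \frac{10}{1 + 10 \cdot 3}\right)^{2} = \left(-2 + \frac{10}{1 + 30}\right)^{2} = \left(-2 + \frac{10}{31}\right)^{2} = \left(- \frac{52}{31}\right)^{2} = \frac{2704}{961}$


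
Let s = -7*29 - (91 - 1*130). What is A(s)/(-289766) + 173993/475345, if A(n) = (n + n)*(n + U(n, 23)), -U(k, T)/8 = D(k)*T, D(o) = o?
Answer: 2364841506779/68869409635 ≈ 34.338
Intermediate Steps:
U(k, T) = -8*T*k (U(k, T) = -8*k*T = -8*T*k)
s = -164 (s = -203 - (91 - 130) = -203 - 1*(-39) = -203 + 39 = -164)
A(n) = -366*n**2 (A(n) = (n + n)*(n - 8*23*n) = (2*n)*(n - 184*n) = (2*n)*(-183*n) = -366*n**2)
A(s)/(-289766) + 173993/475345 = -366*(-164)**2/(-289766) + 173993/475345 = -366*26896*(-1/289766) + 173993*(1/475345) = -9843936*(-1/289766) + 173993/475345 = 4921968/144883 + 173993/475345 = 2364841506779/68869409635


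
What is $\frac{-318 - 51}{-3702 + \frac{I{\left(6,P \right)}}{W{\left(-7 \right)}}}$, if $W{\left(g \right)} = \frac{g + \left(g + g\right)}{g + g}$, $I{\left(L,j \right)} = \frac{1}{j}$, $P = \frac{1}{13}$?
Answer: $\frac{1107}{11080} \approx 0.09991$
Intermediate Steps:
$P = \frac{1}{13} \approx 0.076923$
$W{\left(g \right)} = \frac{3}{2}$ ($W{\left(g \right)} = \frac{g + 2 g}{2 g} = 3 g \frac{1}{2 g} = \frac{3}{2}$)
$\frac{-318 - 51}{-3702 + \frac{I{\left(6,P \right)}}{W{\left(-7 \right)}}} = \frac{-318 - 51}{-3702 + \frac{\frac{1}{\frac{1}{13}}}{\frac{3}{2}}} = - \frac{369}{-3702 + 13 \cdot \frac{2}{3}} = - \frac{369}{-3702 + \frac{26}{3}} = - \frac{369}{- \frac{11080}{3}} = \left(-369\right) \left(- \frac{3}{11080}\right) = \frac{1107}{11080}$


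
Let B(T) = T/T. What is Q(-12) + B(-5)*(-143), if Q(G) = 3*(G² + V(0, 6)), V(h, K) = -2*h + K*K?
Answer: 397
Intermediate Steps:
V(h, K) = K² - 2*h (V(h, K) = -2*h + K² = K² - 2*h)
Q(G) = 108 + 3*G² (Q(G) = 3*(G² + (6² - 2*0)) = 3*(G² + (36 + 0)) = 3*(G² + 36) = 3*(36 + G²) = 108 + 3*G²)
B(T) = 1
Q(-12) + B(-5)*(-143) = (108 + 3*(-12)²) + 1*(-143) = (108 + 3*144) - 143 = (108 + 432) - 143 = 540 - 143 = 397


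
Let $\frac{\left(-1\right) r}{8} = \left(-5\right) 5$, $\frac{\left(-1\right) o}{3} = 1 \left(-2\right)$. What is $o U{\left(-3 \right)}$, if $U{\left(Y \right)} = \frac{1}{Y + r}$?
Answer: $\frac{6}{197} \approx 0.030457$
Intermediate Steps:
$o = 6$ ($o = - 3 \cdot 1 \left(-2\right) = \left(-3\right) \left(-2\right) = 6$)
$r = 200$ ($r = - 8 \left(\left(-5\right) 5\right) = \left(-8\right) \left(-25\right) = 200$)
$U{\left(Y \right)} = \frac{1}{200 + Y}$ ($U{\left(Y \right)} = \frac{1}{Y + 200} = \frac{1}{200 + Y}$)
$o U{\left(-3 \right)} = \frac{6}{200 - 3} = \frac{6}{197}$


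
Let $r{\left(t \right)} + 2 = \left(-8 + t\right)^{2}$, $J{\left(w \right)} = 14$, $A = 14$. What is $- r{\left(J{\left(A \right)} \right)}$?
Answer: $-34$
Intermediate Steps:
$r{\left(t \right)} = -2 + \left(-8 + t\right)^{2}$
$- r{\left(J{\left(A \right)} \right)} = - (-2 + \left(-8 + 14\right)^{2}) = - (-2 + 6^{2}) = - (-2 + 36) = \left(-1\right) 34 = -34$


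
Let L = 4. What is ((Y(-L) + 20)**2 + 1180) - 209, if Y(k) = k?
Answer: 1227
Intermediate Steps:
((Y(-L) + 20)**2 + 1180) - 209 = ((-1*4 + 20)**2 + 1180) - 209 = ((-4 + 20)**2 + 1180) - 209 = (16**2 + 1180) - 209 = (256 + 1180) - 209 = 1436 - 209 = 1227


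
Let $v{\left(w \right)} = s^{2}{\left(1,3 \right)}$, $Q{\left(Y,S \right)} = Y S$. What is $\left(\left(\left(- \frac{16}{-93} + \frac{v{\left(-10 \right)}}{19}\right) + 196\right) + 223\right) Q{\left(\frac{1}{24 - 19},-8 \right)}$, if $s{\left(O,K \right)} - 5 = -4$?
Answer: $- \frac{1185232}{1767} \approx -670.76$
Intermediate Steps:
$s{\left(O,K \right)} = 1$ ($s{\left(O,K \right)} = 5 - 4 = 1$)
$Q{\left(Y,S \right)} = S Y$
$v{\left(w \right)} = 1$ ($v{\left(w \right)} = 1^{2} = 1$)
$\left(\left(\left(- \frac{16}{-93} + \frac{v{\left(-10 \right)}}{19}\right) + 196\right) + 223\right) Q{\left(\frac{1}{24 - 19},-8 \right)} = \left(\left(\left(- \frac{16}{-93} + 1 \cdot \frac{1}{19}\right) + 196\right) + 223\right) \left(- \frac{8}{24 - 19}\right) = \left(\left(\left(\left(-16\right) \left(- \frac{1}{93}\right) + 1 \cdot \frac{1}{19}\right) + 196\right) + 223\right) \left(- \frac{8}{5}\right) = \left(\left(\left(\frac{16}{93} + \frac{1}{19}\right) + 196\right) + 223\right) \left(\left(-8\right) \frac{1}{5}\right) = \left(\left(\frac{397}{1767} + 196\right) + 223\right) \left(- \frac{8}{5}\right) = \left(\frac{346729}{1767} + 223\right) \left(- \frac{8}{5}\right) = \frac{740770}{1767} \left(- \frac{8}{5}\right) = - \frac{1185232}{1767}$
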